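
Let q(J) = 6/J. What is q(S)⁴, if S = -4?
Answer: 81/16 ≈ 5.0625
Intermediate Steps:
q(S)⁴ = (6/(-4))⁴ = (6*(-¼))⁴ = (-3/2)⁴ = 81/16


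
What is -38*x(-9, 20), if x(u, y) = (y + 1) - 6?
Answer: -570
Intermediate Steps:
x(u, y) = -5 + y (x(u, y) = (1 + y) - 6 = -5 + y)
-38*x(-9, 20) = -38*(-5 + 20) = -38*15 = -570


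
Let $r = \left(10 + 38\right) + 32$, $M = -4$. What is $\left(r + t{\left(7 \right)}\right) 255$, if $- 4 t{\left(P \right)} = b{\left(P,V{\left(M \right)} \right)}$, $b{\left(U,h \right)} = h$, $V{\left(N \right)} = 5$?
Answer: $\frac{80325}{4} \approx 20081.0$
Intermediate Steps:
$r = 80$ ($r = 48 + 32 = 80$)
$t{\left(P \right)} = - \frac{5}{4}$ ($t{\left(P \right)} = \left(- \frac{1}{4}\right) 5 = - \frac{5}{4}$)
$\left(r + t{\left(7 \right)}\right) 255 = \left(80 - \frac{5}{4}\right) 255 = \frac{315}{4} \cdot 255 = \frac{80325}{4}$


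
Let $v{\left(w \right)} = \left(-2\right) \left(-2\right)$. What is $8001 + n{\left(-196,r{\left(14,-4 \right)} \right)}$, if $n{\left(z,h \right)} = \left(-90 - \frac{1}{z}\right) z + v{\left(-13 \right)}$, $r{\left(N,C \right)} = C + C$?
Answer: $25644$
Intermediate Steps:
$v{\left(w \right)} = 4$
$r{\left(N,C \right)} = 2 C$
$n{\left(z,h \right)} = 4 + z \left(-90 - \frac{1}{z}\right)$ ($n{\left(z,h \right)} = \left(-90 - \frac{1}{z}\right) z + 4 = z \left(-90 - \frac{1}{z}\right) + 4 = 4 + z \left(-90 - \frac{1}{z}\right)$)
$8001 + n{\left(-196,r{\left(14,-4 \right)} \right)} = 8001 + \left(3 - -17640\right) = 8001 + \left(3 + 17640\right) = 8001 + 17643 = 25644$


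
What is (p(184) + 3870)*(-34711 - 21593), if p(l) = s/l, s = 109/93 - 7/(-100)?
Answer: -337740133101/1550 ≈ -2.1790e+8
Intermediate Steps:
s = 11551/9300 (s = 109*(1/93) - 7*(-1/100) = 109/93 + 7/100 = 11551/9300 ≈ 1.2420)
p(l) = 11551/(9300*l)
(p(184) + 3870)*(-34711 - 21593) = ((11551/9300)/184 + 3870)*(-34711 - 21593) = ((11551/9300)*(1/184) + 3870)*(-56304) = (11551/1711200 + 3870)*(-56304) = (6622355551/1711200)*(-56304) = -337740133101/1550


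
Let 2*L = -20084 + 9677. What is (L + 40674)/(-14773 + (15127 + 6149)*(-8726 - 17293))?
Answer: -70941/1107190034 ≈ -6.4073e-5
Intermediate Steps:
L = -10407/2 (L = (-20084 + 9677)/2 = (1/2)*(-10407) = -10407/2 ≈ -5203.5)
(L + 40674)/(-14773 + (15127 + 6149)*(-8726 - 17293)) = (-10407/2 + 40674)/(-14773 + (15127 + 6149)*(-8726 - 17293)) = 70941/(2*(-14773 + 21276*(-26019))) = 70941/(2*(-14773 - 553580244)) = (70941/2)/(-553595017) = (70941/2)*(-1/553595017) = -70941/1107190034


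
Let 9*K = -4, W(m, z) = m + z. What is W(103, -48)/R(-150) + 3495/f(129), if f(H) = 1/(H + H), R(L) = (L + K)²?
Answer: 1653119374815/1833316 ≈ 9.0171e+5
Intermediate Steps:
K = -4/9 (K = (⅑)*(-4) = -4/9 ≈ -0.44444)
R(L) = (-4/9 + L)² (R(L) = (L - 4/9)² = (-4/9 + L)²)
f(H) = 1/(2*H)
W(103, -48)/R(-150) + 3495/f(129) = (103 - 48)/(((-4 + 9*(-150))²/81)) + 3495/(((½)/129)) = 55/(((-4 - 1350)²/81)) + 3495/(((½)*(1/129))) = 55/(((1/81)*(-1354)²)) + 3495/(1/258) = 55/(((1/81)*1833316)) + 3495*258 = 55/(1833316/81) + 901710 = 55*(81/1833316) + 901710 = 4455/1833316 + 901710 = 1653119374815/1833316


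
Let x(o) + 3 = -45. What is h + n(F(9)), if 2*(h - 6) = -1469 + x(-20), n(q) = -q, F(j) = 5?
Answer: -1515/2 ≈ -757.50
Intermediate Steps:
x(o) = -48 (x(o) = -3 - 45 = -48)
h = -1505/2 (h = 6 + (-1469 - 48)/2 = 6 + (½)*(-1517) = 6 - 1517/2 = -1505/2 ≈ -752.50)
h + n(F(9)) = -1505/2 - 1*5 = -1505/2 - 5 = -1515/2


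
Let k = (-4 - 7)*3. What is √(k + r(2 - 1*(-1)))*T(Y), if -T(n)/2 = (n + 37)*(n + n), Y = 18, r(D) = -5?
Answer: -3960*I*√38 ≈ -24411.0*I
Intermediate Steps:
k = -33 (k = -11*3 = -33)
T(n) = -4*n*(37 + n) (T(n) = -2*(n + 37)*(n + n) = -2*(37 + n)*2*n = -4*n*(37 + n))
√(k + r(2 - 1*(-1)))*T(Y) = √(-33 - 5)*(-4*18*(37 + 18)) = √(-38)*(-4*18*55) = (I*√38)*(-3960) = -3960*I*√38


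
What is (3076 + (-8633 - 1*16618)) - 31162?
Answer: -53337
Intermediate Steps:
(3076 + (-8633 - 1*16618)) - 31162 = (3076 + (-8633 - 16618)) - 31162 = (3076 - 25251) - 31162 = -22175 - 31162 = -53337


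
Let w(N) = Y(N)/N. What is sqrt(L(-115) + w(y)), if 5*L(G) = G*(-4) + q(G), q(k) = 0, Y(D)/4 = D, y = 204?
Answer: 4*sqrt(6) ≈ 9.7980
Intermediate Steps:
Y(D) = 4*D
w(N) = 4 (w(N) = (4*N)/N = 4)
L(G) = -4*G/5 (L(G) = (G*(-4) + 0)/5 = (-4*G + 0)/5 = (-4*G)/5 = -4*G/5)
sqrt(L(-115) + w(y)) = sqrt(-4/5*(-115) + 4) = sqrt(92 + 4) = sqrt(96) = 4*sqrt(6)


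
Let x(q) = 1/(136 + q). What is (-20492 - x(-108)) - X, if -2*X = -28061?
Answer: -966631/28 ≈ -34523.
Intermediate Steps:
X = 28061/2 (X = -½*(-28061) = 28061/2 ≈ 14031.)
(-20492 - x(-108)) - X = (-20492 - 1/(136 - 108)) - 1*28061/2 = (-20492 - 1/28) - 28061/2 = -573777/28 - 28061/2 = -966631/28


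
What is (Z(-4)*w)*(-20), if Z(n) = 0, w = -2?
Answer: 0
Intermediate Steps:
(Z(-4)*w)*(-20) = (0*(-2))*(-20) = 0*(-20) = 0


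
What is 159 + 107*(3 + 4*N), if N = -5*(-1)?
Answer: 2620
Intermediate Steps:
N = 5
159 + 107*(3 + 4*N) = 159 + 107*(3 + 4*5) = 159 + 107*(3 + 20) = 159 + 107*23 = 159 + 2461 = 2620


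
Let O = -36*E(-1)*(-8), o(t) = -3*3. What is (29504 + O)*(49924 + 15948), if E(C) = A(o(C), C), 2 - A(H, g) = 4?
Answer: 1905545216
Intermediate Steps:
o(t) = -9
A(H, g) = -2 (A(H, g) = 2 - 1*4 = 2 - 4 = -2)
E(C) = -2
O = -576 (O = -36*(-2)*(-8) = 72*(-8) = -576)
(29504 + O)*(49924 + 15948) = (29504 - 576)*(49924 + 15948) = 28928*65872 = 1905545216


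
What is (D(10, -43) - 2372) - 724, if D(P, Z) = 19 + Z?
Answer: -3120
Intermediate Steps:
(D(10, -43) - 2372) - 724 = ((19 - 43) - 2372) - 724 = (-24 - 2372) - 724 = -2396 - 724 = -3120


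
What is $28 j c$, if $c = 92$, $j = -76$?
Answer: $-195776$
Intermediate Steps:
$28 j c = 28 \left(-76\right) 92 = \left(-2128\right) 92 = -195776$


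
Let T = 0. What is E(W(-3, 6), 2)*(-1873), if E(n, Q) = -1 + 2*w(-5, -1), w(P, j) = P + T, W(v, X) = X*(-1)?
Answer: 20603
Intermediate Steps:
W(v, X) = -X
w(P, j) = P (w(P, j) = P + 0 = P)
E(n, Q) = -11 (E(n, Q) = -1 + 2*(-5) = -1 - 10 = -11)
E(W(-3, 6), 2)*(-1873) = -11*(-1873) = 20603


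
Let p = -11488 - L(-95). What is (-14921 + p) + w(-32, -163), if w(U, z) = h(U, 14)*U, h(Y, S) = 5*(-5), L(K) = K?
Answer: -25514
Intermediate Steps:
h(Y, S) = -25
w(U, z) = -25*U
p = -11393 (p = -11488 - 1*(-95) = -11488 + 95 = -11393)
(-14921 + p) + w(-32, -163) = (-14921 - 11393) - 25*(-32) = -26314 + 800 = -25514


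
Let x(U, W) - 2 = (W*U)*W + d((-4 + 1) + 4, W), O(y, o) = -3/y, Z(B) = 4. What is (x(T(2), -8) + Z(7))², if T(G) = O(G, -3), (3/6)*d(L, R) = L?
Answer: 7744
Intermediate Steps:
d(L, R) = 2*L
T(G) = -3/G
x(U, W) = 4 + U*W² (x(U, W) = 2 + ((W*U)*W + 2*((-4 + 1) + 4)) = 2 + ((U*W)*W + 2*(-3 + 4)) = 2 + (U*W² + 2*1) = 2 + (U*W² + 2) = 2 + (2 + U*W²) = 4 + U*W²)
(x(T(2), -8) + Z(7))² = ((4 - 3/2*(-8)²) + 4)² = ((4 - 3*½*64) + 4)² = ((4 - 3/2*64) + 4)² = ((4 - 96) + 4)² = (-92 + 4)² = (-88)² = 7744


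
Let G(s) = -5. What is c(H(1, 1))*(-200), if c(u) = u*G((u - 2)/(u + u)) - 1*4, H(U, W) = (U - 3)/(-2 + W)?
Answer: 2800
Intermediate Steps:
H(U, W) = (-3 + U)/(-2 + W)
c(u) = -4 - 5*u (c(u) = u*(-5) - 1*4 = -5*u - 4 = -4 - 5*u)
c(H(1, 1))*(-200) = (-4 - 5*(-3 + 1)/(-2 + 1))*(-200) = (-4 - 5*(-2)/(-1))*(-200) = (-4 - (-5)*(-2))*(-200) = (-4 - 5*2)*(-200) = (-4 - 10)*(-200) = -14*(-200) = 2800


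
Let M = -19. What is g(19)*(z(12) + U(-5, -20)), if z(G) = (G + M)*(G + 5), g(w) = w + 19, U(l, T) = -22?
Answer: -5358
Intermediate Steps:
g(w) = 19 + w
z(G) = (-19 + G)*(5 + G) (z(G) = (G - 19)*(G + 5) = (-19 + G)*(5 + G))
g(19)*(z(12) + U(-5, -20)) = (19 + 19)*((-95 + 12² - 14*12) - 22) = 38*((-95 + 144 - 168) - 22) = 38*(-119 - 22) = 38*(-141) = -5358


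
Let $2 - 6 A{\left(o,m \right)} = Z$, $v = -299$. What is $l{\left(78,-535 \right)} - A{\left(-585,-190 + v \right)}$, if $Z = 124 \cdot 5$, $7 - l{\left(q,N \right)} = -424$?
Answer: $534$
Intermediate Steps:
$l{\left(q,N \right)} = 431$ ($l{\left(q,N \right)} = 7 - -424 = 7 + 424 = 431$)
$Z = 620$
$A{\left(o,m \right)} = -103$ ($A{\left(o,m \right)} = \frac{1}{3} - \frac{310}{3} = -103$)
$l{\left(78,-535 \right)} - A{\left(-585,-190 + v \right)} = 431 - -103 = 431 + 103 = 534$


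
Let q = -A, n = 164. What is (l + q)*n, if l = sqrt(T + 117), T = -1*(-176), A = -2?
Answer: 328 + 164*sqrt(293) ≈ 3135.2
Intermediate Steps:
T = 176
q = 2 (q = -1*(-2) = 2)
l = sqrt(293) (l = sqrt(176 + 117) = sqrt(293) ≈ 17.117)
(l + q)*n = (sqrt(293) + 2)*164 = (2 + sqrt(293))*164 = 328 + 164*sqrt(293)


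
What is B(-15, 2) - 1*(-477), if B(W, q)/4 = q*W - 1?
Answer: 353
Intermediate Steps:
B(W, q) = -4 + 4*W*q (B(W, q) = 4*(q*W - 1) = 4*(W*q - 1) = 4*(-1 + W*q) = -4 + 4*W*q)
B(-15, 2) - 1*(-477) = (-4 + 4*(-15)*2) - 1*(-477) = (-4 - 120) + 477 = -124 + 477 = 353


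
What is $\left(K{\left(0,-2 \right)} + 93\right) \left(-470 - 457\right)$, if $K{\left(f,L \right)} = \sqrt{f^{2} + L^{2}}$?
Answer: $-88065$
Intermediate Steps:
$K{\left(f,L \right)} = \sqrt{L^{2} + f^{2}}$
$\left(K{\left(0,-2 \right)} + 93\right) \left(-470 - 457\right) = \left(\sqrt{\left(-2\right)^{2} + 0^{2}} + 93\right) \left(-470 - 457\right) = \left(\sqrt{4 + 0} + 93\right) \left(-927\right) = \left(\sqrt{4} + 93\right) \left(-927\right) = \left(2 + 93\right) \left(-927\right) = 95 \left(-927\right) = -88065$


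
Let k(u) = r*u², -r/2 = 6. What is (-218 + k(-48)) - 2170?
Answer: -30036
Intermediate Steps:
r = -12 (r = -2*6 = -12)
k(u) = -12*u²
(-218 + k(-48)) - 2170 = (-218 - 12*(-48)²) - 2170 = (-218 - 12*2304) - 2170 = (-218 - 27648) - 2170 = -27866 - 2170 = -30036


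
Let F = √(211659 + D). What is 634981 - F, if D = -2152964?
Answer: 634981 - I*√1941305 ≈ 6.3498e+5 - 1393.3*I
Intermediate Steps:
F = I*√1941305 (F = √(211659 - 2152964) = √(-1941305) = I*√1941305 ≈ 1393.3*I)
634981 - F = 634981 - I*√1941305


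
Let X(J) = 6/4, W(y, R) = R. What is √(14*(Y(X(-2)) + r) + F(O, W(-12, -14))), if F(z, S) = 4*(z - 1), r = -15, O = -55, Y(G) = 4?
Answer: 3*I*√42 ≈ 19.442*I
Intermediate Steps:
X(J) = 3/2 (X(J) = 6*(¼) = 3/2)
F(z, S) = -4 + 4*z (F(z, S) = 4*(-1 + z) = -4 + 4*z)
√(14*(Y(X(-2)) + r) + F(O, W(-12, -14))) = √(14*(4 - 15) + (-4 + 4*(-55))) = √(14*(-11) + (-4 - 220)) = √(-154 - 224) = √(-378) = 3*I*√42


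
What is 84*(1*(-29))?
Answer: -2436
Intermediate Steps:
84*(1*(-29)) = 84*(-29) = -2436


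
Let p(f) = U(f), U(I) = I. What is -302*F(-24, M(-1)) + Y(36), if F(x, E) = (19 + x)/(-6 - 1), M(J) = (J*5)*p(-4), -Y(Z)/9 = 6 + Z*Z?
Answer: -83536/7 ≈ -11934.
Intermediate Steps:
p(f) = f
Y(Z) = -54 - 9*Z² (Y(Z) = -9*(6 + Z*Z) = -9*(6 + Z²) = -54 - 9*Z²)
M(J) = -20*J (M(J) = (J*5)*(-4) = (5*J)*(-4) = -20*J)
F(x, E) = -19/7 - x/7 (F(x, E) = (19 + x)/(-7) = (19 + x)*(-⅐) = -19/7 - x/7)
-302*F(-24, M(-1)) + Y(36) = -302*(-19/7 - ⅐*(-24)) + (-54 - 9*36²) = -302*(-19/7 + 24/7) + (-54 - 9*1296) = -302*5/7 + (-54 - 11664) = -1510/7 - 11718 = -83536/7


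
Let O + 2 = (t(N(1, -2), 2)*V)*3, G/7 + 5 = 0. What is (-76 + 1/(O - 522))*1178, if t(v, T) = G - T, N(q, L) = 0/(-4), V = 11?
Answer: -156227538/1745 ≈ -89529.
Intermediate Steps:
N(q, L) = 0 (N(q, L) = 0*(-¼) = 0)
G = -35 (G = -35 + 7*0 = -35 + 0 = -35)
t(v, T) = -35 - T
O = -1223 (O = -2 + ((-35 - 1*2)*11)*3 = -2 + ((-35 - 2)*11)*3 = -2 - 37*11*3 = -2 - 407*3 = -2 - 1221 = -1223)
(-76 + 1/(O - 522))*1178 = (-76 + 1/(-1223 - 522))*1178 = (-76 + 1/(-1745))*1178 = (-76 - 1/1745)*1178 = -132621/1745*1178 = -156227538/1745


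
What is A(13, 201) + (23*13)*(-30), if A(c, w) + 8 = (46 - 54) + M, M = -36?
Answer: -9022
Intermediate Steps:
A(c, w) = -52 (A(c, w) = -8 + ((46 - 54) - 36) = -8 + (-8 - 36) = -8 - 44 = -52)
A(13, 201) + (23*13)*(-30) = -52 + (23*13)*(-30) = -52 + 299*(-30) = -52 - 8970 = -9022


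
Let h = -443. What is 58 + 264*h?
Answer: -116894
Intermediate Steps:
58 + 264*h = 58 + 264*(-443) = 58 - 116952 = -116894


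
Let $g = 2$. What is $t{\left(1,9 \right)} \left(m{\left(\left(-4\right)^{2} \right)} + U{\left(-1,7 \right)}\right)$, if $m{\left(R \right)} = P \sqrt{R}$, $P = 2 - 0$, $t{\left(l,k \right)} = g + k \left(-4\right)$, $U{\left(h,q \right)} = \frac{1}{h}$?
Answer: $-238$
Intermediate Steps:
$t{\left(l,k \right)} = 2 - 4 k$ ($t{\left(l,k \right)} = 2 + k \left(-4\right) = 2 - 4 k$)
$P = 2$ ($P = 2 + 0 = 2$)
$m{\left(R \right)} = 2 \sqrt{R}$
$t{\left(1,9 \right)} \left(m{\left(\left(-4\right)^{2} \right)} + U{\left(-1,7 \right)}\right) = \left(2 - 36\right) \left(2 \sqrt{\left(-4\right)^{2}} + \frac{1}{-1}\right) = \left(2 - 36\right) \left(2 \sqrt{16} - 1\right) = - 34 \left(2 \cdot 4 - 1\right) = - 34 \left(8 - 1\right) = \left(-34\right) 7 = -238$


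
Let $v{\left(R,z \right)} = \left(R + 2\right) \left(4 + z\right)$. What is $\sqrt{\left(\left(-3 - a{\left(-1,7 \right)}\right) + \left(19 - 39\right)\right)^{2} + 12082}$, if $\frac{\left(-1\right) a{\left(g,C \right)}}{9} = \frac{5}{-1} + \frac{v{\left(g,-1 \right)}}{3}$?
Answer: $\sqrt{15563} \approx 124.75$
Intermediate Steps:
$v{\left(R,z \right)} = \left(2 + R\right) \left(4 + z\right)$
$a{\left(g,C \right)} = 27 - 9 g$ ($a{\left(g,C \right)} = - 9 \left(\frac{5}{-1} + \frac{8 + 2 \left(-1\right) + 4 g + g \left(-1\right)}{3}\right) = - 9 \left(5 \left(-1\right) + \left(8 - 2 + 4 g - g\right) \frac{1}{3}\right) = - 9 \left(-5 + \left(6 + 3 g\right) \frac{1}{3}\right) = - 9 \left(-5 + \left(2 + g\right)\right) = - 9 \left(-3 + g\right) = 27 - 9 g$)
$\sqrt{\left(\left(-3 - a{\left(-1,7 \right)}\right) + \left(19 - 39\right)\right)^{2} + 12082} = \sqrt{\left(\left(-3 - \left(27 - -9\right)\right) + \left(19 - 39\right)\right)^{2} + 12082} = \sqrt{\left(\left(-3 - \left(27 + 9\right)\right) - 20\right)^{2} + 12082} = \sqrt{\left(\left(-3 - 36\right) - 20\right)^{2} + 12082} = \sqrt{\left(-39 - 20\right)^{2} + 12082} = \sqrt{\left(-59\right)^{2} + 12082} = \sqrt{3481 + 12082} = \sqrt{15563}$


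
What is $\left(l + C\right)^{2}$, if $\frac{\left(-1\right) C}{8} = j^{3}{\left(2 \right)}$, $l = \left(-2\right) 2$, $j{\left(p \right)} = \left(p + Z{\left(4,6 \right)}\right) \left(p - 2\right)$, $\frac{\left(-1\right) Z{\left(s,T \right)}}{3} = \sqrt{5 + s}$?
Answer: $16$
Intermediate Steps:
$Z{\left(s,T \right)} = - 3 \sqrt{5 + s}$
$j{\left(p \right)} = \left(-9 + p\right) \left(-2 + p\right)$ ($j{\left(p \right)} = \left(p - 3 \sqrt{5 + 4}\right) \left(p - 2\right) = \left(p - 3 \sqrt{9}\right) \left(-2 + p\right) = \left(p - 9\right) \left(-2 + p\right) = \left(-9 + p\right) \left(-2 + p\right)$)
$l = -4$
$C = 0$ ($C = - 8 \left(18 + 2^{2} - 22\right)^{3} = - 8 \left(18 + 4 - 22\right)^{3} = - 8 \cdot 0^{3} = \left(-8\right) 0 = 0$)
$\left(l + C\right)^{2} = \left(-4 + 0\right)^{2} = \left(-4\right)^{2} = 16$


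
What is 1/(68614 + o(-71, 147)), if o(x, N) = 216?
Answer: 1/68830 ≈ 1.4529e-5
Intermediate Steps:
1/(68614 + o(-71, 147)) = 1/(68614 + 216) = 1/68830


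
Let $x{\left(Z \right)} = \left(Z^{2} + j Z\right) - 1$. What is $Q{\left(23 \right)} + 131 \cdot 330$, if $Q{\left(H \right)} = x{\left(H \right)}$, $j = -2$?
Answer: $43712$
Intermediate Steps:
$x{\left(Z \right)} = -1 + Z^{2} - 2 Z$ ($x{\left(Z \right)} = \left(Z^{2} - 2 Z\right) - 1 = -1 + Z^{2} - 2 Z$)
$Q{\left(H \right)} = -1 + H^{2} - 2 H$
$Q{\left(23 \right)} + 131 \cdot 330 = \left(-1 + 23^{2} - 46\right) + 131 \cdot 330 = \left(-1 + 529 - 46\right) + 43230 = 482 + 43230 = 43712$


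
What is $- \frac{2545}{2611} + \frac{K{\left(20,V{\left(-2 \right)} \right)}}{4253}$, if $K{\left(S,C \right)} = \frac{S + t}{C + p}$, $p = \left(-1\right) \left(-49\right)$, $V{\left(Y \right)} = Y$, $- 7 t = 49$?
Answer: $- \frac{508688652}{521915401} \approx -0.97466$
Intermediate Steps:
$t = -7$ ($t = \left(- \frac{1}{7}\right) 49 = -7$)
$p = 49$
$K{\left(S,C \right)} = \frac{-7 + S}{49 + C}$ ($K{\left(S,C \right)} = \frac{S - 7}{C + 49} = \frac{-7 + S}{49 + C}$)
$- \frac{2545}{2611} + \frac{K{\left(20,V{\left(-2 \right)} \right)}}{4253} = - \frac{2545}{2611} + \frac{\frac{1}{49 - 2} \left(-7 + 20\right)}{4253} = \left(-2545\right) \frac{1}{2611} + \frac{1}{47} \cdot 13 \cdot \frac{1}{4253} = - \frac{2545}{2611} + \frac{1}{47} \cdot 13 \cdot \frac{1}{4253} = - \frac{2545}{2611} + \frac{13}{47} \cdot \frac{1}{4253} = - \frac{2545}{2611} + \frac{13}{199891} = - \frac{508688652}{521915401}$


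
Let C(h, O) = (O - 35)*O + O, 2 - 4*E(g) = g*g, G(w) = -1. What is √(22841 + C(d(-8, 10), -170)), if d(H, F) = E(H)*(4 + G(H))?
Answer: √57521 ≈ 239.84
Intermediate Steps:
E(g) = ½ - g²/4 (E(g) = ½ - g*g/4 = ½ - g²/4)
d(H, F) = 3/2 - 3*H²/4 (d(H, F) = (½ - H²/4)*(4 - 1) = (½ - H²/4)*3 = 3/2 - 3*H²/4)
C(h, O) = O + O*(-35 + O) (C(h, O) = (-35 + O)*O + O = O*(-35 + O) + O = O + O*(-35 + O))
√(22841 + C(d(-8, 10), -170)) = √(22841 - 170*(-34 - 170)) = √(22841 - 170*(-204)) = √(22841 + 34680) = √57521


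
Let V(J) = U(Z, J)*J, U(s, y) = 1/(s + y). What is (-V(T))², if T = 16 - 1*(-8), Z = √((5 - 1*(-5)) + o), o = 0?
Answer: 576/(24 + √10)² ≈ 0.78071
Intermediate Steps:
Z = √10 (Z = √((5 - 1*(-5)) + 0) = √((5 + 5) + 0) = √(10 + 0) = √10 ≈ 3.1623)
T = 24 (T = 16 + 8 = 24)
V(J) = J/(J + √10) (V(J) = J/(√10 + J) = J/(J + √10))
(-V(T))² = (-24/(24 + √10))² = 576/(24 + √10)²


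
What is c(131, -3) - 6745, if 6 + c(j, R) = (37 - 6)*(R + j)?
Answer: -2783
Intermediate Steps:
c(j, R) = -6 + 31*R + 31*j (c(j, R) = -6 + (37 - 6)*(R + j) = -6 + 31*(R + j) = -6 + (31*R + 31*j) = -6 + 31*R + 31*j)
c(131, -3) - 6745 = (-6 + 31*(-3) + 31*131) - 6745 = (-6 - 93 + 4061) - 6745 = 3962 - 6745 = -2783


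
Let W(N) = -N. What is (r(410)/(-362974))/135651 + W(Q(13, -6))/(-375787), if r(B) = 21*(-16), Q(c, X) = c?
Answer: 106702913899/3083819985898373 ≈ 3.4601e-5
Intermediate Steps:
r(B) = -336
(r(410)/(-362974))/135651 + W(Q(13, -6))/(-375787) = -336/(-362974)/135651 - 1*13/(-375787) = -336*(-1/362974)*(1/135651) - 13*(-1/375787) = (168/181487)*(1/135651) + 13/375787 = 56/8206297679 + 13/375787 = 106702913899/3083819985898373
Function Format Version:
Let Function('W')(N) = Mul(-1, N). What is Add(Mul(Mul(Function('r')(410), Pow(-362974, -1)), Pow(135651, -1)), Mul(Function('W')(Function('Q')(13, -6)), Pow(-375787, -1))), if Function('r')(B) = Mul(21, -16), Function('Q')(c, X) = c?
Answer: Rational(106702913899, 3083819985898373) ≈ 3.4601e-5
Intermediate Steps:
Function('r')(B) = -336
Add(Mul(Mul(Function('r')(410), Pow(-362974, -1)), Pow(135651, -1)), Mul(Function('W')(Function('Q')(13, -6)), Pow(-375787, -1))) = Add(Mul(Mul(-336, Pow(-362974, -1)), Pow(135651, -1)), Mul(Mul(-1, 13), Pow(-375787, -1))) = Add(Mul(Mul(-336, Rational(-1, 362974)), Rational(1, 135651)), Mul(-13, Rational(-1, 375787))) = Add(Mul(Rational(168, 181487), Rational(1, 135651)), Rational(13, 375787)) = Add(Rational(56, 8206297679), Rational(13, 375787)) = Rational(106702913899, 3083819985898373)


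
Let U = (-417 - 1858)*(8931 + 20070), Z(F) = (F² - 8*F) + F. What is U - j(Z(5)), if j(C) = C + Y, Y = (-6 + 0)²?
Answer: -65977301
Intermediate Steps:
Y = 36 (Y = (-6)² = 36)
Z(F) = F² - 7*F
j(C) = 36 + C (j(C) = C + 36 = 36 + C)
U = -65977275 (U = -2275*29001 = -65977275)
U - j(Z(5)) = -65977275 - (36 + 5*(-7 + 5)) = -65977275 - (36 + 5*(-2)) = -65977275 - (36 - 10) = -65977275 - 1*26 = -65977275 - 26 = -65977301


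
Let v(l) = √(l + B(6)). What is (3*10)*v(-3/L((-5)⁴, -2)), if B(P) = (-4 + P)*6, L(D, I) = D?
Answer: 126*√17/5 ≈ 103.90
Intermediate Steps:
B(P) = -24 + 6*P
v(l) = √(12 + l) (v(l) = √(l + (-24 + 6*6)) = √(l + (-24 + 36)) = √(l + 12) = √(12 + l))
(3*10)*v(-3/L((-5)⁴, -2)) = (3*10)*√(12 - 3/((-5)⁴)) = 30*√(12 - 3/625) = 30*√(7497/625) = 30*(21*√17/25) = 126*√17/5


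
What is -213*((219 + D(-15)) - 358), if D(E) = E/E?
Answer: 29394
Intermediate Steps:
D(E) = 1
-213*((219 + D(-15)) - 358) = -213*((219 + 1) - 358) = -213*(220 - 358) = -213*(-138) = 29394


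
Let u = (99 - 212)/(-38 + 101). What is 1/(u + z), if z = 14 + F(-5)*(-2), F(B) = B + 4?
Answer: 63/895 ≈ 0.070391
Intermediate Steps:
F(B) = 4 + B
z = 16 (z = 14 + (4 - 5)*(-2) = 14 - 1*(-2) = 14 + 2 = 16)
u = -113/63 ≈ -1.7937
1/(u + z) = 1/(-113/63 + 16) = 1/(895/63) = 63/895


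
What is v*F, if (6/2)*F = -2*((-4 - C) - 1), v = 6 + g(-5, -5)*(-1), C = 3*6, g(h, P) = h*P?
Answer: -874/3 ≈ -291.33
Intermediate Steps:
g(h, P) = P*h
C = 18
v = -19 (v = 6 - 5*(-5)*(-1) = 6 + 25*(-1) = 6 - 25 = -19)
F = 46/3 (F = (-2*((-4 - 1*18) - 1))/3 = (-2*((-4 - 18) - 1))/3 = (-2*(-22 - 1))/3 = (-2*(-23))/3 = (⅓)*46 = 46/3 ≈ 15.333)
v*F = -19*46/3 = -874/3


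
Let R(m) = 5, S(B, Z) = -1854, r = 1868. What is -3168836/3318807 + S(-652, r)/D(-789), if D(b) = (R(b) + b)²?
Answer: -976948564297/1019962317696 ≈ -0.95783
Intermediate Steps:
D(b) = (5 + b)²
-3168836/3318807 + S(-652, r)/D(-789) = -3168836/3318807 - 1854/(5 - 789)² = -3168836*1/3318807 - 1854/((-784)²) = -3168836/3318807 - 1854/614656 = -3168836/3318807 - 1854*1/614656 = -3168836/3318807 - 927/307328 = -976948564297/1019962317696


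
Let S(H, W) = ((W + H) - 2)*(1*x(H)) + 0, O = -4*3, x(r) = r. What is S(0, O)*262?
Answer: 0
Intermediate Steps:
O = -12
S(H, W) = H*(-2 + H + W) (S(H, W) = ((W + H) - 2)*(1*H) + 0 = ((H + W) - 2)*H + 0 = (-2 + H + W)*H + 0 = H*(-2 + H + W) + 0 = H*(-2 + H + W))
S(0, O)*262 = (0*(-2 + 0 - 12))*262 = (0*(-14))*262 = 0*262 = 0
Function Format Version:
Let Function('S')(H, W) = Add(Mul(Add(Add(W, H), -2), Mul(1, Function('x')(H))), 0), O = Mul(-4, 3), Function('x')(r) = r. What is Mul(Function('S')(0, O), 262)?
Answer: 0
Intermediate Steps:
O = -12
Function('S')(H, W) = Mul(H, Add(-2, H, W)) (Function('S')(H, W) = Add(Mul(Add(Add(W, H), -2), Mul(1, H)), 0) = Add(Mul(Add(Add(H, W), -2), H), 0) = Add(Mul(Add(-2, H, W), H), 0) = Add(Mul(H, Add(-2, H, W)), 0) = Mul(H, Add(-2, H, W)))
Mul(Function('S')(0, O), 262) = Mul(Mul(0, Add(-2, 0, -12)), 262) = Mul(Mul(0, -14), 262) = Mul(0, 262) = 0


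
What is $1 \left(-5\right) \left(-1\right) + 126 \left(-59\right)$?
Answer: $-7429$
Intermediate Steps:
$1 \left(-5\right) \left(-1\right) + 126 \left(-59\right) = \left(-5\right) \left(-1\right) - 7434 = 5 - 7434 = -7429$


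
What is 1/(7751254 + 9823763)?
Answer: 1/17575017 ≈ 5.6899e-8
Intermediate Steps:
1/(7751254 + 9823763) = 1/17575017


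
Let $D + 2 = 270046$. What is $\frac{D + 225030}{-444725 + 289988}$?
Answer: $- \frac{495074}{154737} \approx -3.1995$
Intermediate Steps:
$D = 270044$ ($D = -2 + 270046 = 270044$)
$\frac{D + 225030}{-444725 + 289988} = \frac{270044 + 225030}{-444725 + 289988} = \frac{495074}{-154737} = 495074 \left(- \frac{1}{154737}\right) = - \frac{495074}{154737}$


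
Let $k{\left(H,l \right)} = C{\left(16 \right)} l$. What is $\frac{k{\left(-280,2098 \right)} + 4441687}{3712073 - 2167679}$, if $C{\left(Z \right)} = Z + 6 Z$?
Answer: $\frac{4676663}{1544394} \approx 3.0282$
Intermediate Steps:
$C{\left(Z \right)} = 7 Z$
$k{\left(H,l \right)} = 112 l$ ($k{\left(H,l \right)} = 7 \cdot 16 l = 112 l$)
$\frac{k{\left(-280,2098 \right)} + 4441687}{3712073 - 2167679} = \frac{112 \cdot 2098 + 4441687}{3712073 - 2167679} = \frac{234976 + 4441687}{1544394} = 4676663 \cdot \frac{1}{1544394} = \frac{4676663}{1544394}$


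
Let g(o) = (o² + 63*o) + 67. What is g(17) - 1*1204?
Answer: 223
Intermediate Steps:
g(o) = 67 + o² + 63*o
g(17) - 1*1204 = (67 + 17² + 63*17) - 1*1204 = (67 + 289 + 1071) - 1204 = 1427 - 1204 = 223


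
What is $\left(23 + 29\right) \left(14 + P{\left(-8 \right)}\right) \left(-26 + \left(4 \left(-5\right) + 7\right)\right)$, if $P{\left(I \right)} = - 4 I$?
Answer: $-93288$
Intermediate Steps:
$\left(23 + 29\right) \left(14 + P{\left(-8 \right)}\right) \left(-26 + \left(4 \left(-5\right) + 7\right)\right) = \left(23 + 29\right) \left(14 - -32\right) \left(-26 + \left(4 \left(-5\right) + 7\right)\right) = 52 \left(14 + 32\right) \left(-26 + \left(-20 + 7\right)\right) = 52 \cdot 46 \left(-26 - 13\right) = 2392 \left(-39\right) = -93288$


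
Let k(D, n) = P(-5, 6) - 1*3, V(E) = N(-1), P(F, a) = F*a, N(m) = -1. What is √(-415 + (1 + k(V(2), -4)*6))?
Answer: 6*I*√17 ≈ 24.739*I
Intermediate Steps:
V(E) = -1
k(D, n) = -33 (k(D, n) = -5*6 - 1*3 = -30 - 3 = -33)
√(-415 + (1 + k(V(2), -4)*6)) = √(-415 + (1 - 33*6)) = √(-415 + (1 - 198)) = √(-415 - 197) = √(-612) = 6*I*√17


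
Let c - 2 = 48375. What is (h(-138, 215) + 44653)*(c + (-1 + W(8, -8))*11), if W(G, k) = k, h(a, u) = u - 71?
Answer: 2162709566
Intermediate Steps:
h(a, u) = -71 + u
c = 48377 (c = 2 + 48375 = 48377)
(h(-138, 215) + 44653)*(c + (-1 + W(8, -8))*11) = ((-71 + 215) + 44653)*(48377 + (-1 - 8)*11) = (144 + 44653)*(48377 - 9*11) = 44797*(48377 - 99) = 44797*48278 = 2162709566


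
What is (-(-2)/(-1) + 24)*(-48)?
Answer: -1056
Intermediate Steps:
(-(-2)/(-1) + 24)*(-48) = (-(-2)*(-1) + 24)*(-48) = (-1*2 + 24)*(-48) = (-2 + 24)*(-48) = 22*(-48) = -1056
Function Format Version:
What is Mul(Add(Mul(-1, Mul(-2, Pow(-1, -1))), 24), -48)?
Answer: -1056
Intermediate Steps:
Mul(Add(Mul(-1, Mul(-2, Pow(-1, -1))), 24), -48) = Mul(Add(Mul(-1, Mul(-2, -1)), 24), -48) = Mul(Add(Mul(-1, 2), 24), -48) = Mul(Add(-2, 24), -48) = Mul(22, -48) = -1056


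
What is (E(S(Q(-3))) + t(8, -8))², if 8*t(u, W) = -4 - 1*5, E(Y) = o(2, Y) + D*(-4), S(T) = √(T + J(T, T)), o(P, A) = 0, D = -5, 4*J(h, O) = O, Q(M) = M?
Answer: 22801/64 ≈ 356.27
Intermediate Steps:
J(h, O) = O/4
S(T) = √5*√T/2 (S(T) = √(T + T/4) = √(5*T/4) = √5*√T/2)
E(Y) = 20 (E(Y) = 0 - 5*(-4) = 0 + 20 = 20)
t(u, W) = -9/8 (t(u, W) = (-4 - 1*5)/8 = (-4 - 5)/8 = (⅛)*(-9) = -9/8)
(E(S(Q(-3))) + t(8, -8))² = (20 - 9/8)² = (151/8)² = 22801/64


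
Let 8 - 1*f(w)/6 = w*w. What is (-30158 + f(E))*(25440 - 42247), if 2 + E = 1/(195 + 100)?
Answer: 44074748666732/87025 ≈ 5.0646e+8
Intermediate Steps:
E = -589/295 (E = -2 + 1/(195 + 100) = -2 + 1/295 = -589/295 ≈ -1.9966)
f(w) = 48 - 6*w² (f(w) = 48 - 6*w*w = 48 - 6*w²)
(-30158 + f(E))*(25440 - 42247) = (-30158 + (48 - 6*(-589/295)²))*(25440 - 42247) = (-30158 + (48 - 6*346921/87025))*(-16807) = (-30158 + (48 - 2081526/87025))*(-16807) = (-30158 + 2095674/87025)*(-16807) = -2622404276/87025*(-16807) = 44074748666732/87025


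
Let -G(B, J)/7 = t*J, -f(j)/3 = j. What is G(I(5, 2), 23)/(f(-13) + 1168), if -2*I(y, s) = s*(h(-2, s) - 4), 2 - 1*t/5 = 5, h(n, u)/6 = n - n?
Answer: 2415/1207 ≈ 2.0008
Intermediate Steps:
h(n, u) = 0 (h(n, u) = 6*(n - n) = 6*0 = 0)
f(j) = -3*j
t = -15 (t = 10 - 5*5 = 10 - 25 = -15)
I(y, s) = 2*s (I(y, s) = -s*(0 - 4)/2 = -s*(-4)/2 = -(-2)*s = 2*s)
G(B, J) = 105*J (G(B, J) = -(-105)*J = 105*J)
G(I(5, 2), 23)/(f(-13) + 1168) = (105*23)/(-3*(-13) + 1168) = 2415/(39 + 1168) = 2415/1207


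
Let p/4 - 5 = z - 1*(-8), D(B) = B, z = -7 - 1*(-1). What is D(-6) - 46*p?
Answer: -1294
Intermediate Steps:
z = -6 (z = -7 + 1 = -6)
p = 28 (p = 20 + 4*(-6 - 1*(-8)) = 20 + 4*(-6 + 8) = 20 + 4*2 = 20 + 8 = 28)
D(-6) - 46*p = -6 - 46*28 = -6 - 1288 = -1294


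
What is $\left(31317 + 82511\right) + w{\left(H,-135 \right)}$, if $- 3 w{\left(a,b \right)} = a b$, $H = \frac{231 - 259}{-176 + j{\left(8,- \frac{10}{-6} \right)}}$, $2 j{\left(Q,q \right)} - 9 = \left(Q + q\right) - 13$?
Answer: $\frac{118274852}{1039} \approx 1.1384 \cdot 10^{5}$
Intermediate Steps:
$j{\left(Q,q \right)} = -2 + \frac{Q}{2} + \frac{q}{2}$ ($j{\left(Q,q \right)} = \frac{9}{2} + \frac{\left(Q + q\right) - 13}{2} = \frac{9}{2} + \frac{-13 + Q + q}{2} = \frac{9}{2} + \left(- \frac{13}{2} + \frac{Q}{2} + \frac{q}{2}\right) = -2 + \frac{Q}{2} + \frac{q}{2}$)
$H = \frac{168}{1039}$ ($H = \frac{231 - 259}{-176 + \left(-2 + \frac{1}{2} \cdot 8 + \frac{\left(-10\right) \frac{1}{-6}}{2}\right)} = - \frac{28}{-176 + \left(-2 + 4 + \frac{\left(-10\right) \left(- \frac{1}{6}\right)}{2}\right)} = - \frac{28}{-176 + \left(-2 + 4 + \frac{1}{2} \cdot \frac{5}{3}\right)} = - \frac{28}{-176 + \left(-2 + 4 + \frac{5}{6}\right)} = - \frac{28}{-176 + \frac{17}{6}} = - \frac{28}{- \frac{1039}{6}} = \left(-28\right) \left(- \frac{6}{1039}\right) = \frac{168}{1039} \approx 0.16169$)
$w{\left(a,b \right)} = - \frac{a b}{3}$
$\left(31317 + 82511\right) + w{\left(H,-135 \right)} = \left(31317 + 82511\right) - \frac{56}{1039} \left(-135\right) = 113828 + \frac{7560}{1039} = \frac{118274852}{1039}$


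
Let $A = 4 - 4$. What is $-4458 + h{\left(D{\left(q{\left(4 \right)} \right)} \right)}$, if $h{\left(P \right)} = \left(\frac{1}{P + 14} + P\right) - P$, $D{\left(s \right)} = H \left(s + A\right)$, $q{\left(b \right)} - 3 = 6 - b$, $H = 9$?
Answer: $- \frac{263021}{59} \approx -4458.0$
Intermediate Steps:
$q{\left(b \right)} = 9 - b$ ($q{\left(b \right)} = 3 - \left(-6 + b\right) = 9 - b$)
$A = 0$
$D{\left(s \right)} = 9 s$ ($D{\left(s \right)} = 9 \left(s + 0\right) = 9 s$)
$h{\left(P \right)} = \frac{1}{14 + P}$ ($h{\left(P \right)} = \left(\frac{1}{14 + P} + P\right) - P = \left(P + \frac{1}{14 + P}\right) - P = \frac{1}{14 + P}$)
$-4458 + h{\left(D{\left(q{\left(4 \right)} \right)} \right)} = -4458 + \frac{1}{14 + 9 \left(9 - 4\right)} = -4458 + \frac{1}{14 + 9 \cdot 5} = -4458 + \frac{1}{14 + 45} = -4458 + \frac{1}{59} = - \frac{263021}{59}$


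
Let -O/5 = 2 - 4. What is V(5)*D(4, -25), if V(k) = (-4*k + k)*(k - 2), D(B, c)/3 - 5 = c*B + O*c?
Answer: 46575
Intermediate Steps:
O = 10 (O = -5*(2 - 4) = -5*(-2) = 10)
D(B, c) = 15 + 30*c + 3*B*c (D(B, c) = 15 + 3*(c*B + 10*c) = 15 + 3*(B*c + 10*c) = 15 + 3*(10*c + B*c) = 15 + (30*c + 3*B*c) = 15 + 30*c + 3*B*c)
V(k) = -3*k*(-2 + k) (V(k) = (-3*k)*(-2 + k) = -3*k*(-2 + k))
V(5)*D(4, -25) = (3*5*(2 - 1*5))*(15 + 30*(-25) + 3*4*(-25)) = (3*5*(2 - 5))*(15 - 750 - 300) = (3*5*(-3))*(-1035) = -45*(-1035) = 46575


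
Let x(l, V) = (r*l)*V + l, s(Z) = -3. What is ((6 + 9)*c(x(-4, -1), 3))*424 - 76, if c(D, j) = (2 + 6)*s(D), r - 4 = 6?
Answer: -152716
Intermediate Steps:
r = 10 (r = 4 + 6 = 10)
x(l, V) = l + 10*V*l (x(l, V) = (10*l)*V + l = 10*V*l + l = l + 10*V*l)
c(D, j) = -24 (c(D, j) = (2 + 6)*(-3) = 8*(-3) = -24)
((6 + 9)*c(x(-4, -1), 3))*424 - 76 = ((6 + 9)*(-24))*424 - 76 = (15*(-24))*424 - 76 = -360*424 - 76 = -152640 - 76 = -152716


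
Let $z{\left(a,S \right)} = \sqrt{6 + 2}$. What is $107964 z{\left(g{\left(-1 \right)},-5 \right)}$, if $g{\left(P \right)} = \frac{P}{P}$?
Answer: $215928 \sqrt{2} \approx 3.0537 \cdot 10^{5}$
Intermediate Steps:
$g{\left(P \right)} = 1$
$z{\left(a,S \right)} = 2 \sqrt{2}$ ($z{\left(a,S \right)} = \sqrt{8} = 2 \sqrt{2}$)
$107964 z{\left(g{\left(-1 \right)},-5 \right)} = 107964 \cdot 2 \sqrt{2} = 215928 \sqrt{2}$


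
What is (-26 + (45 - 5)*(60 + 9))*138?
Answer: 377292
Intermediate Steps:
(-26 + (45 - 5)*(60 + 9))*138 = (-26 + 40*69)*138 = (-26 + 2760)*138 = 2734*138 = 377292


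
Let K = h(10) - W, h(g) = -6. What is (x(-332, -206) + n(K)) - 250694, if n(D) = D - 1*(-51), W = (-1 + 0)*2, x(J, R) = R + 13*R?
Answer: -253531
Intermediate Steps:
x(J, R) = 14*R
W = -2 (W = -1*2 = -2)
K = -4 (K = -6 - 1*(-2) = -6 + 2 = -4)
n(D) = 51 + D (n(D) = D + 51 = 51 + D)
(x(-332, -206) + n(K)) - 250694 = (14*(-206) + (51 - 4)) - 250694 = (-2884 + 47) - 250694 = -2837 - 250694 = -253531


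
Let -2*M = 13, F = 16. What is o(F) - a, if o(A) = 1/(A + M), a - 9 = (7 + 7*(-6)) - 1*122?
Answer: 2814/19 ≈ 148.11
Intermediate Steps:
M = -13/2 (M = -½*13 = -13/2 ≈ -6.5000)
a = -148 (a = 9 + ((7 + 7*(-6)) - 1*122) = 9 + ((7 - 42) - 122) = 9 + (-35 - 122) = 9 - 157 = -148)
o(A) = 1/(-13/2 + A) (o(A) = 1/(A - 13/2) = 1/(-13/2 + A))
o(F) - a = 2/(-13 + 2*16) - 1*(-148) = 2/(-13 + 32) + 148 = 2/19 + 148 = 2814/19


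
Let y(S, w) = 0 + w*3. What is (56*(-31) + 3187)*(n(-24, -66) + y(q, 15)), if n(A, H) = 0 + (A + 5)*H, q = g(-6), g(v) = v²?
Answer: 1884849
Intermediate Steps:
q = 36 (q = (-6)² = 36)
y(S, w) = 3*w (y(S, w) = 0 + 3*w = 3*w)
n(A, H) = H*(5 + A) (n(A, H) = 0 + (5 + A)*H = 0 + H*(5 + A) = H*(5 + A))
(56*(-31) + 3187)*(n(-24, -66) + y(q, 15)) = (56*(-31) + 3187)*(-66*(5 - 24) + 3*15) = (-1736 + 3187)*(-66*(-19) + 45) = 1451*(1254 + 45) = 1451*1299 = 1884849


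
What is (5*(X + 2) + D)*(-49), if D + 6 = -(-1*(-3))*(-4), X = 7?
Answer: -2499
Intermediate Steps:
D = 6 (D = -6 - (-1*(-3))*(-4) = -6 - 3*(-4) = -6 - 1*(-12) = -6 + 12 = 6)
(5*(X + 2) + D)*(-49) = (5*(7 + 2) + 6)*(-49) = (5*9 + 6)*(-49) = (45 + 6)*(-49) = 51*(-49) = -2499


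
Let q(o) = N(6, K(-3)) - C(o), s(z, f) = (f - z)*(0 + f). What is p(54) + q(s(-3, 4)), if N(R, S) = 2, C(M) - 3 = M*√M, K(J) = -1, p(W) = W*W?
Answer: 2915 - 56*√7 ≈ 2766.8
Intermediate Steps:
p(W) = W²
C(M) = 3 + M^(3/2) (C(M) = 3 + M*√M = 3 + M^(3/2))
s(z, f) = f*(f - z) (s(z, f) = (f - z)*f = f*(f - z))
q(o) = -1 - o^(3/2) (q(o) = 2 - (3 + o^(3/2)) = 2 + (-3 - o^(3/2)) = -1 - o^(3/2))
p(54) + q(s(-3, 4)) = 54² + (-1 - (4*(4 - 1*(-3)))^(3/2)) = 2916 + (-1 - (4*(4 + 3))^(3/2)) = 2916 + (-1 - (4*7)^(3/2)) = 2916 + (-1 - 28^(3/2)) = 2916 + (-1 - 56*√7) = 2915 - 56*√7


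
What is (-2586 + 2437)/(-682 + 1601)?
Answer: -149/919 ≈ -0.16213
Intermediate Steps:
(-2586 + 2437)/(-682 + 1601) = -149/919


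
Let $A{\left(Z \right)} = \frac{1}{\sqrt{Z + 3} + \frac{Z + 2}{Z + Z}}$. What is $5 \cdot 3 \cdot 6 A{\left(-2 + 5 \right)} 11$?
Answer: $- \frac{29700}{191} + \frac{35640 \sqrt{6}}{191} \approx 301.57$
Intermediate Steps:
$A{\left(Z \right)} = \frac{1}{\sqrt{3 + Z} + \frac{2 + Z}{2 Z}}$
$5 \cdot 3 \cdot 6 A{\left(-2 + 5 \right)} 11 = 5 \cdot 3 \cdot 6 \frac{2 \left(-2 + 5\right)}{2 + \left(-2 + 5\right) + 2 \left(-2 + 5\right) \sqrt{3 + \left(-2 + 5\right)}} 11 = 15 \cdot 6 \cdot 2 \cdot 3 \frac{1}{2 + 3 + 2 \cdot 3 \sqrt{3 + 3}} \cdot 11 = 90 \cdot 2 \cdot 3 \frac{1}{2 + 3 + 2 \cdot 3 \sqrt{6}} \cdot 11 = 90 \cdot 2 \cdot 3 \frac{1}{2 + 3 + 6 \sqrt{6}} \cdot 11 = 90 \cdot 2 \cdot 3 \frac{1}{5 + 6 \sqrt{6}} \cdot 11 = 90 \frac{6}{5 + 6 \sqrt{6}} \cdot 11 = \frac{540}{5 + 6 \sqrt{6}} \cdot 11 = \frac{5940}{5 + 6 \sqrt{6}}$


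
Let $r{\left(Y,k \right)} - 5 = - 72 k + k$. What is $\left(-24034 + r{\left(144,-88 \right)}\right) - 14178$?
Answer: $-31959$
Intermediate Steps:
$r{\left(Y,k \right)} = 5 - 71 k$ ($r{\left(Y,k \right)} = 5 + \left(- 72 k + k\right) = 5 - 71 k$)
$\left(-24034 + r{\left(144,-88 \right)}\right) - 14178 = \left(-24034 + \left(5 - -6248\right)\right) - 14178 = \left(-24034 + \left(5 + 6248\right)\right) - 14178 = \left(-24034 + 6253\right) - 14178 = -17781 - 14178 = -31959$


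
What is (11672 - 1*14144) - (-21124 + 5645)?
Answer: 13007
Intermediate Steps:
(11672 - 1*14144) - (-21124 + 5645) = (11672 - 14144) - 1*(-15479) = -2472 + 15479 = 13007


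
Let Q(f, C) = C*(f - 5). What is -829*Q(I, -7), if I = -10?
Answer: -87045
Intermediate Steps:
Q(f, C) = C*(-5 + f)
-829*Q(I, -7) = -(-5803)*(-5 - 10) = -(-5803)*(-15) = -829*105 = -87045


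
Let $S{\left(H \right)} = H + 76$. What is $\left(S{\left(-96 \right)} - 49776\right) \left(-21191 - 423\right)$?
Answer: $1076290744$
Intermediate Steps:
$S{\left(H \right)} = 76 + H$
$\left(S{\left(-96 \right)} - 49776\right) \left(-21191 - 423\right) = \left(\left(76 - 96\right) - 49776\right) \left(-21191 - 423\right) = \left(-20 - 49776\right) \left(-21614\right) = \left(-49796\right) \left(-21614\right) = 1076290744$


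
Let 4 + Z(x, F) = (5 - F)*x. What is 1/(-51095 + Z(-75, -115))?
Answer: -1/60099 ≈ -1.6639e-5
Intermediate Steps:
Z(x, F) = -4 + x*(5 - F) (Z(x, F) = -4 + (5 - F)*x = -4 + x*(5 - F))
1/(-51095 + Z(-75, -115)) = 1/(-51095 + (-4 + 5*(-75) - 1*(-115)*(-75))) = 1/(-51095 + (-4 - 375 - 8625)) = 1/(-51095 - 9004) = 1/(-60099) = -1/60099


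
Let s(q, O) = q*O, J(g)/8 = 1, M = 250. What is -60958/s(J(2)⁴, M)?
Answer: -30479/512000 ≈ -0.059529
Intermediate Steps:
J(g) = 8 (J(g) = 8*1 = 8)
s(q, O) = O*q
-60958/s(J(2)⁴, M) = -60958/(250*8⁴) = -60958/(250*4096) = -60958/1024000 = -60958*1/1024000 = -30479/512000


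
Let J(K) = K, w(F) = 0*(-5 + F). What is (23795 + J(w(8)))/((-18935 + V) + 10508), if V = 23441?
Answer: 23795/15014 ≈ 1.5849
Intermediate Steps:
w(F) = 0
(23795 + J(w(8)))/((-18935 + V) + 10508) = (23795 + 0)/((-18935 + 23441) + 10508) = 23795/(4506 + 10508) = 23795/15014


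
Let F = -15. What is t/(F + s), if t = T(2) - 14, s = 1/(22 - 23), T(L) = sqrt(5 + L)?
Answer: 7/8 - sqrt(7)/16 ≈ 0.70964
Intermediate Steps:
s = -1 (s = 1/(-1) = -1)
t = -14 + sqrt(7) (t = sqrt(5 + 2) - 14 = sqrt(7) - 14 = -14 + sqrt(7) ≈ -11.354)
t/(F + s) = (-14 + sqrt(7))/(-15 - 1) = (-14 + sqrt(7))/(-16) = -(-14 + sqrt(7))/16 = 7/8 - sqrt(7)/16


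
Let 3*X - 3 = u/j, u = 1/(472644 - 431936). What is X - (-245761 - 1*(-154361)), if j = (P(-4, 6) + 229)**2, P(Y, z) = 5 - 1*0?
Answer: 611200474423345/6687021744 ≈ 91401.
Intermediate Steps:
P(Y, z) = 5 (P(Y, z) = 5 + 0 = 5)
u = 1/40708 ≈ 2.4565e-5
j = 54756 (j = (5 + 229)**2 = 234**2 = 54756)
X = 6687021745/6687021744 (X = 1 + ((1/40708)/54756)/3 = 1 + ((1/40708)*(1/54756))/3 = 1 + (1/3)*(1/2229007248) = 1 + 1/6687021744 = 6687021745/6687021744 ≈ 1.0000)
X - (-245761 - 1*(-154361)) = 6687021745/6687021744 - (-245761 - 1*(-154361)) = 6687021745/6687021744 - (-245761 + 154361) = 6687021745/6687021744 - 1*(-91400) = 6687021745/6687021744 + 91400 = 611200474423345/6687021744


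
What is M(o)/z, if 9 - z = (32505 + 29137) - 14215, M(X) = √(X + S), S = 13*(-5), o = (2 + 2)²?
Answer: -I/6774 ≈ -0.00014762*I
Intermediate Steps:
o = 16 (o = 4² = 16)
S = -65
M(X) = √(-65 + X) (M(X) = √(X - 65) = √(-65 + X))
z = -47418 (z = 9 - ((32505 + 29137) - 14215) = 9 - (61642 - 14215) = 9 - 1*47427 = 9 - 47427 = -47418)
M(o)/z = √(-65 + 16)/(-47418) = √(-49)*(-1/47418) = (7*I)*(-1/47418) = -I/6774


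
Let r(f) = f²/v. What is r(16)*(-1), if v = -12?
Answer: 64/3 ≈ 21.333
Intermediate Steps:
r(f) = -f²/12 (r(f) = f²/(-12) = f²*(-1/12) = -f²/12)
r(16)*(-1) = -1/12*16²*(-1) = -1/12*256*(-1) = -64/3*(-1) = 64/3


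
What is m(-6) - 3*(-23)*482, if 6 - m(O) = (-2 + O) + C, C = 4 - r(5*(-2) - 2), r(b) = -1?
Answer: 33267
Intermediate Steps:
C = 5 (C = 4 - 1*(-1) = 4 + 1 = 5)
m(O) = 3 - O (m(O) = 6 - ((-2 + O) + 5) = 6 - (3 + O) = 6 + (-3 - O) = 3 - O)
m(-6) - 3*(-23)*482 = (3 - 1*(-6)) - 3*(-23)*482 = (3 + 6) + 69*482 = 9 + 33258 = 33267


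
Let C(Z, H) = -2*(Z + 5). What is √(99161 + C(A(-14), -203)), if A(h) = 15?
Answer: √99121 ≈ 314.83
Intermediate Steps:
C(Z, H) = -10 - 2*Z (C(Z, H) = -2*(5 + Z) = -10 - 2*Z)
√(99161 + C(A(-14), -203)) = √(99161 + (-10 - 2*15)) = √(99161 + (-10 - 30)) = √(99161 - 40) = √99121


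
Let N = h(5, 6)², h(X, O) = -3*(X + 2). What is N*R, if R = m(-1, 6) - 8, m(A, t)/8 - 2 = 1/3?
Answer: 4704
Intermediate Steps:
h(X, O) = -6 - 3*X (h(X, O) = -3*(2 + X) = -6 - 3*X)
m(A, t) = 56/3 (m(A, t) = 16 + 8/3 = 56/3)
R = 32/3 (R = 56/3 - 8 = 32/3 ≈ 10.667)
N = 441 (N = (-6 - 3*5)² = (-6 - 15)² = (-21)² = 441)
N*R = 441*(32/3) = 4704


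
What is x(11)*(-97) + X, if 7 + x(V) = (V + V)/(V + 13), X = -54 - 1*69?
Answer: 5605/12 ≈ 467.08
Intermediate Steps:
X = -123 (X = -54 - 69 = -123)
x(V) = -7 + 2*V/(13 + V) (x(V) = -7 + (V + V)/(V + 13) = -7 + (2*V)/(13 + V) = -7 + 2*V/(13 + V))
x(11)*(-97) + X = ((-91 - 5*11)/(13 + 11))*(-97) - 123 = ((-91 - 55)/24)*(-97) - 123 = ((1/24)*(-146))*(-97) - 123 = -73/12*(-97) - 123 = 7081/12 - 123 = 5605/12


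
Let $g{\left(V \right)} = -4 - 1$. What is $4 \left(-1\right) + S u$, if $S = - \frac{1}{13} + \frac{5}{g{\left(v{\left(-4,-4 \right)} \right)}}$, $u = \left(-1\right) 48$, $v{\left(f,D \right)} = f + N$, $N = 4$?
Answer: $\frac{620}{13} \approx 47.692$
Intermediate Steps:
$v{\left(f,D \right)} = 4 + f$ ($v{\left(f,D \right)} = f + 4 = 4 + f$)
$g{\left(V \right)} = -5$ ($g{\left(V \right)} = -4 - 1 = -5$)
$u = -48$
$S = - \frac{14}{13}$ ($S = - \frac{1}{13} + \frac{5}{-5} = \left(-1\right) \frac{1}{13} + 5 \left(- \frac{1}{5}\right) = - \frac{1}{13} - 1 = - \frac{14}{13} \approx -1.0769$)
$4 \left(-1\right) + S u = 4 \left(-1\right) - - \frac{672}{13} = -4 + \frac{672}{13} = \frac{620}{13}$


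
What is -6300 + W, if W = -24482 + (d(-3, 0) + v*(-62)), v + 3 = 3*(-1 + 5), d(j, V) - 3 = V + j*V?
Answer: -31337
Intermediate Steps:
d(j, V) = 3 + V + V*j (d(j, V) = 3 + (V + j*V) = 3 + (V + V*j) = 3 + V + V*j)
v = 9 (v = -3 + 3*(-1 + 5) = -3 + 3*4 = -3 + 12 = 9)
W = -25037 (W = -24482 + ((3 + 0 + 0*(-3)) + 9*(-62)) = -24482 + ((3 + 0 + 0) - 558) = -24482 + (3 - 558) = -24482 - 555 = -25037)
-6300 + W = -6300 - 25037 = -31337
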